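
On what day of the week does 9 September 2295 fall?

Doomsday rule: the anchor day for the 2200s is Friday. For year 95: 95÷12 = 7 r 11, and 11÷4 = 2, so 7+11+2 = 20.
Friday + 20 ≡ Thursday — that's 2295's doomsday.
In September the doomsday date is Sep 5.
Sep 9 is 4 days after Sep 5; 4 mod 7 = 4, so Thursday + 4 = Monday.

Monday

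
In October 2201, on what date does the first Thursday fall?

October 1, 2201 is a Thursday.
The first Thursday is therefore October 1 (same day).

October 1, 2201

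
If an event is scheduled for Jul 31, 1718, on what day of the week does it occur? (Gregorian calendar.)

Doomsday rule: the anchor day for the 1700s is Sunday. For year 18: 18÷12 = 1 r 6, and 6÷4 = 1, so 1+6+1 = 8.
Sunday + 8 ≡ Monday — that's 1718's doomsday.
In July the doomsday date is Jul 11.
Jul 31 is 20 days after Jul 11; 20 mod 7 = 6, so Monday + 6 = Sunday.

Sunday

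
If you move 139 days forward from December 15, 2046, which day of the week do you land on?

First find the weekday of Dec 15, 2046. Doomsday rule: the anchor day for the 2000s is Tuesday. For year 46: 46÷12 = 3 r 10, and 10÷4 = 2, so 3+10+2 = 15.
Tuesday + 15 ≡ Wednesday — that's 2046's doomsday.
In December the doomsday date is Dec 12.
Dec 15 is 3 days after Dec 12; 3 mod 7 = 3, so Wednesday + 3 = Saturday.
139 mod 7 = 6, so 139 days after a Saturday is Saturday + 6 = Friday.

Friday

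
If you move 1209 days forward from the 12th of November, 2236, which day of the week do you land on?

Thursday

Nov 12, 2236 is a Saturday.
1209 mod 7 = 5, so 1209 days after a Saturday is Saturday + 5 = Thursday.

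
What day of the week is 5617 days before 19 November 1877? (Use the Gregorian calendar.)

First find the weekday of Nov 19, 1877. Doomsday rule: the anchor day for the 1800s is Friday. For year 77: 77÷12 = 6 r 5, and 5÷4 = 1, so 6+5+1 = 12.
Friday + 12 ≡ Wednesday — that's 1877's doomsday.
In November the doomsday date is Nov 7.
Nov 19 is 12 days after Nov 7; 12 mod 7 = 5, so Wednesday + 5 = Monday.
5617 mod 7 = 3, so 5617 days before a Monday is Monday − 3 = Friday.

Friday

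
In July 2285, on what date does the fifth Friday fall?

July 31, 2285

July 1, 2285 is a Wednesday.
The first Friday is therefore July 3 (2 days later).
The fifth Friday is 3 + 4×7 = July 31.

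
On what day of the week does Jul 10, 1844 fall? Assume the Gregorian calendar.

Wednesday

January 1, 1844 is a Monday.
Jan 1, 1844 → Feb 1, 1844: 31 days (January has 31).
Feb 1, 1844 → Mar 1, 1844: 29 days (February has 29).
Mar 1, 1844 → Apr 1, 1844: 31 days (March has 31).
Apr 1, 1844 → May 1, 1844: 30 days (April has 30).
May 1, 1844 → Jun 1, 1844: 31 days (May has 31).
Jun 1, 1844 → Jul 1, 1844: 30 days (June has 30).
Jul 1, 1844 → Jul 10, 1844: 9 days.
Total: 191 days.
191 mod 7 = 2, so Monday + 2 = Wednesday.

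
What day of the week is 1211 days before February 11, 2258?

Thursday

First find the weekday of Feb 11, 2258. Doomsday rule: the anchor day for the 2200s is Friday. For year 58: 58÷12 = 4 r 10, and 10÷4 = 2, so 4+10+2 = 16.
Friday + 16 ≡ Sunday — that's 2258's doomsday.
In February the doomsday date is Feb 28 (2258 is not a leap year).
Feb 11 is 17 days before Feb 28; 17 mod 7 = 3, so Sunday − 3 = Thursday.
1211 mod 7 = 0, so 1211 days before a Thursday is Thursday − 0 = Thursday.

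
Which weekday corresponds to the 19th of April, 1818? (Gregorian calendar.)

Doomsday rule: the anchor day for the 1800s is Friday. For year 18: 18÷12 = 1 r 6, and 6÷4 = 1, so 1+6+1 = 8.
Friday + 8 ≡ Saturday — that's 1818's doomsday.
In April the doomsday date is Apr 4.
Apr 19 is 15 days after Apr 4; 15 mod 7 = 1, so Saturday + 1 = Sunday.

Sunday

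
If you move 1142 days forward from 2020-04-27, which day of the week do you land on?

Apr 27, 2020 is a Monday.
1142 mod 7 = 1, so 1142 days after a Monday is Monday + 1 = Tuesday.

Tuesday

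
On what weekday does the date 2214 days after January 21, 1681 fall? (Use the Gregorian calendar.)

Jan 21, 1681 is a Tuesday.
2214 mod 7 = 2, so 2214 days after a Tuesday is Tuesday + 2 = Thursday.

Thursday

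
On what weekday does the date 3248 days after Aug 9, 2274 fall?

Sunday

Aug 9, 2274 is a Sunday.
3248 mod 7 = 0, so 3248 days after a Sunday is Sunday + 0 = Sunday.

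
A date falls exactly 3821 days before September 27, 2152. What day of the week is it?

First find the weekday of Sep 27, 2152. Doomsday rule: the anchor day for the 2100s is Sunday. For year 52: 52÷12 = 4 r 4, and 4÷4 = 1, so 4+4+1 = 9.
Sunday + 9 ≡ Tuesday — that's 2152's doomsday.
In September the doomsday date is Sep 5.
Sep 27 is 22 days after Sep 5; 22 mod 7 = 1, so Tuesday + 1 = Wednesday.
3821 mod 7 = 6, so 3821 days before a Wednesday is Wednesday − 6 = Thursday.

Thursday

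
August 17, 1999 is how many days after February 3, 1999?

195

Feb 3, 1999 → Mar 3, 1999: 28 days (February has 28).
Mar 3, 1999 → Apr 3, 1999: 31 days (March has 31).
Apr 3, 1999 → May 3, 1999: 30 days (April has 30).
May 3, 1999 → Jun 3, 1999: 31 days (May has 31).
Jun 3, 1999 → Jul 3, 1999: 30 days (June has 30).
Jul 3, 1999 → Aug 3, 1999: 31 days (July has 31).
Aug 3, 1999 → Aug 17, 1999: 14 days.
Total: 195 days.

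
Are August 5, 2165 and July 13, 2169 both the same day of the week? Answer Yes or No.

No

From Aug 5, 2165 to Jul 13, 2169 is 1438 days.
1438 mod 7 = 3, so they are different weekdays.
(Aug 5, 2165 is a Monday; Jul 13, 2169 is a Thursday.)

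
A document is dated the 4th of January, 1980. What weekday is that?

Doomsday rule: the anchor day for the 1900s is Wednesday. For year 80: 80÷12 = 6 r 8, and 8÷4 = 2, so 6+8+2 = 16.
Wednesday + 16 ≡ Friday — that's 1980's doomsday.
In January the doomsday date is Jan 4 (1980 is a leap year (divisible by 4)).
Jan 4 is the doomsday itself: Friday.

Friday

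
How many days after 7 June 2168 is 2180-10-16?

Jun 7, 2168 → Jun 7, 2169: 365 days.
Jun 7, 2169 → Jun 7, 2170: 365 days.
Jun 7, 2170 → Jun 7, 2171: 365 days.
Jun 7, 2171 → Jun 7, 2172: 366 days (Feb 29, 2172 is in that span).
Jun 7, 2172 → Jun 7, 2173: 365 days.
Jun 7, 2173 → Jun 7, 2174: 365 days.
Jun 7, 2174 → Jun 7, 2175: 365 days.
Jun 7, 2175 → Jun 7, 2176: 366 days (Feb 29, 2176 is in that span).
Jun 7, 2176 → Jun 7, 2177: 365 days.
Jun 7, 2177 → Jun 7, 2178: 365 days.
Jun 7, 2178 → Jun 7, 2179: 365 days.
Jun 7, 2179 → Jun 7, 2180: 366 days (Feb 29, 2180 is in that span).
Jun 7, 2180 → Jul 7, 2180: 30 days (June has 30).
Jul 7, 2180 → Aug 7, 2180: 31 days (July has 31).
Aug 7, 2180 → Sep 7, 2180: 31 days (August has 31).
Sep 7, 2180 → Oct 7, 2180: 30 days (September has 30).
Oct 7, 2180 → Oct 16, 2180: 9 days.
Total: 4514 days.

4514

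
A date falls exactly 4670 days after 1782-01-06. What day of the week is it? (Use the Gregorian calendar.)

Jan 6, 1782 is a Sunday.
4670 mod 7 = 1, so 4670 days after a Sunday is Sunday + 1 = Monday.

Monday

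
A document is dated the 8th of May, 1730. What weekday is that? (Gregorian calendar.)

Doomsday rule: the anchor day for the 1700s is Sunday. For year 30: 30÷12 = 2 r 6, and 6÷4 = 1, so 2+6+1 = 9.
Sunday + 9 ≡ Tuesday — that's 1730's doomsday.
In May the doomsday date is May 9.
May 8 is 1 day before May 9; 1 mod 7 = 1, so Tuesday − 1 = Monday.

Monday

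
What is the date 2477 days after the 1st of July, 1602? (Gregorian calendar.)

+365 (one year) → Jul 1, 1603 (2112 left).
+366 (one year; includes Feb 29, 1604) → Jul 1, 1604 (1746 left).
+365 (one year) → Jul 1, 1605 (1381 left).
+365 (one year) → Jul 1, 1606 (1016 left).
+365 (one year) → Jul 1, 1607 (651 left).
+366 (one year; includes Feb 29, 1608) → Jul 1, 1608 (285 left).
Jul has 31 days: +31 → Aug 1, 1608 (254 left).
Aug has 31 days: +31 → Sep 1, 1608 (223 left).
Sep has 30 days: +30 → Oct 1, 1608 (193 left).
Oct has 31 days: +31 → Nov 1, 1608 (162 left).
Nov has 30 days: +30 → Dec 1, 1608 (132 left).
Dec has 31 days: +31 → Jan 1, 1609 (101 left).
Jan has 31 days: +31 → Feb 1, 1609 (70 left).
Feb has 28 days: +28 → Mar 1, 1609 (42 left).
Mar has 31 days: +31 → Apr 1, 1609 (11 left).
+11 → Apr 12, 1609.

April 12, 1609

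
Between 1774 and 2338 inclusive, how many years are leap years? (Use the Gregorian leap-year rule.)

Multiples of 4 in [1774,2338]: 141.
Of those, multiples of 100: 6 (not leap unless ÷400).
Multiples of 400: 1.
Leap years = 141 − 6 + 1 = 136.

136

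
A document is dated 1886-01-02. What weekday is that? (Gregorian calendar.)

Saturday

January 1, 1886 is a Friday.
Jan 1, 1886 → Jan 2, 1886: 1 days.
Total: 1 days.
1 mod 7 = 1, so Friday + 1 = Saturday.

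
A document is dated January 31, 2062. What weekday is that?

Tuesday

Doomsday rule: the anchor day for the 2000s is Tuesday. For year 62: 62÷12 = 5 r 2, and 2÷4 = 0, so 5+2+0 = 7.
Tuesday + 7 ≡ Tuesday — that's 2062's doomsday.
In January the doomsday date is Jan 3 (2062 is not a leap year).
Jan 31 is 28 days after Jan 3; 28 mod 7 = 0, so Tuesday + 0 = Tuesday.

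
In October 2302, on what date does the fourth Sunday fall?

October 1, 2302 is a Wednesday.
The first Sunday is therefore October 5 (4 days later).
The fourth Sunday is 5 + 3×7 = October 26.

October 26, 2302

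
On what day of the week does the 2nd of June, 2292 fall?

Doomsday rule: the anchor day for the 2200s is Friday. For year 92: 92÷12 = 7 r 8, and 8÷4 = 2, so 7+8+2 = 17.
Friday + 17 ≡ Monday — that's 2292's doomsday.
In June the doomsday date is Jun 6.
Jun 2 is 4 days before Jun 6; 4 mod 7 = 4, so Monday − 4 = Thursday.

Thursday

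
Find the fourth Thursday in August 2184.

August 1, 2184 is a Sunday.
The first Thursday is therefore August 5 (4 days later).
The fourth Thursday is 5 + 3×7 = August 26.

August 26, 2184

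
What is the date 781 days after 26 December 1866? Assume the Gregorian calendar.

February 14, 1869

+365 (one year) → Dec 26, 1867 (416 left).
+366 (one year; includes Feb 29, 1868) → Dec 26, 1868 (50 left).
Dec has 31 days: +6 → Jan 1, 1869 (44 left).
Jan has 31 days: +31 → Feb 1, 1869 (13 left).
+13 → Feb 14, 1869.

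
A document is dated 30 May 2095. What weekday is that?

Monday

Doomsday rule: the anchor day for the 2000s is Tuesday. For year 95: 95÷12 = 7 r 11, and 11÷4 = 2, so 7+11+2 = 20.
Tuesday + 20 ≡ Monday — that's 2095's doomsday.
In May the doomsday date is May 9.
May 30 is 21 days after May 9; 21 mod 7 = 0, so Monday + 0 = Monday.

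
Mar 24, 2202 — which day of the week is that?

Doomsday rule: the anchor day for the 2200s is Friday. For year 02: 2÷12 = 0 r 2, and 2÷4 = 0, so 0+2+0 = 2.
Friday + 2 ≡ Sunday — that's 2202's doomsday.
In March the doomsday date is Mar 14.
Mar 24 is 10 days after Mar 14; 10 mod 7 = 3, so Sunday + 3 = Wednesday.

Wednesday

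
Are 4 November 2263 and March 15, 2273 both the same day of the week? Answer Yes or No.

From Nov 4, 2263 to Mar 15, 2273 is 3419 days.
3419 mod 7 = 3, so they are different weekdays.
(Nov 4, 2263 is a Wednesday; Mar 15, 2273 is a Saturday.)

No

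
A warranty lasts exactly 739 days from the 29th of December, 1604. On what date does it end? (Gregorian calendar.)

+365 (one year) → Dec 29, 1605 (374 left).
Dec has 31 days: +3 → Jan 1, 1606 (371 left).
Jan has 31 days: +31 → Feb 1, 1606 (340 left).
Feb has 28 days: +28 → Mar 1, 1606 (312 left).
Mar has 31 days: +31 → Apr 1, 1606 (281 left).
Apr has 30 days: +30 → May 1, 1606 (251 left).
May has 31 days: +31 → Jun 1, 1606 (220 left).
Jun has 30 days: +30 → Jul 1, 1606 (190 left).
Jul has 31 days: +31 → Aug 1, 1606 (159 left).
Aug has 31 days: +31 → Sep 1, 1606 (128 left).
Sep has 30 days: +30 → Oct 1, 1606 (98 left).
Oct has 31 days: +31 → Nov 1, 1606 (67 left).
Nov has 30 days: +30 → Dec 1, 1606 (37 left).
Dec has 31 days: +31 → Jan 1, 1607 (6 left).
+6 → Jan 7, 1607.

January 7, 1607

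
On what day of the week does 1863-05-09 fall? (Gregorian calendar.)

Doomsday rule: the anchor day for the 1800s is Friday. For year 63: 63÷12 = 5 r 3, and 3÷4 = 0, so 5+3+0 = 8.
Friday + 8 ≡ Saturday — that's 1863's doomsday.
In May the doomsday date is May 9.
May 9 is the doomsday itself: Saturday.

Saturday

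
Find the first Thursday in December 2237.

December 7, 2237

December 1, 2237 is a Friday.
The first Thursday is therefore December 7 (6 days later).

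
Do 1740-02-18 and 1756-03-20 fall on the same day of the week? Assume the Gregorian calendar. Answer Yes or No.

From Feb 18, 1740 to Mar 20, 1756 is 5875 days.
5875 mod 7 = 2, so they are different weekdays.
(Feb 18, 1740 is a Thursday; Mar 20, 1756 is a Saturday.)

No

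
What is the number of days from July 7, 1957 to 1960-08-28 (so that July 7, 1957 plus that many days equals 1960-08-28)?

Jul 7, 1957 → Jul 7, 1958: 365 days.
Jul 7, 1958 → Jul 7, 1959: 365 days.
Jul 7, 1959 → Jul 7, 1960: 366 days (Feb 29, 1960 is in that span).
Jul 7, 1960 → Aug 7, 1960: 31 days (July has 31).
Aug 7, 1960 → Aug 28, 1960: 21 days.
Total: 1148 days.

1148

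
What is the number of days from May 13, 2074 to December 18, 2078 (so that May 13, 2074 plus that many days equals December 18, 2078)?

May 13, 2074 → May 13, 2075: 365 days.
May 13, 2075 → May 13, 2076: 366 days (Feb 29, 2076 is in that span).
May 13, 2076 → May 13, 2077: 365 days.
May 13, 2077 → May 13, 2078: 365 days.
May 13, 2078 → Jun 13, 2078: 31 days (May has 31).
Jun 13, 2078 → Jul 13, 2078: 30 days (June has 30).
Jul 13, 2078 → Aug 13, 2078: 31 days (July has 31).
Aug 13, 2078 → Sep 13, 2078: 31 days (August has 31).
Sep 13, 2078 → Oct 13, 2078: 30 days (September has 30).
Oct 13, 2078 → Nov 13, 2078: 31 days (October has 31).
Nov 13, 2078 → Dec 13, 2078: 30 days (November has 30).
Dec 13, 2078 → Dec 18, 2078: 5 days.
Total: 1680 days.

1680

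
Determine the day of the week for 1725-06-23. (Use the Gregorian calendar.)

Saturday

Doomsday rule: the anchor day for the 1700s is Sunday. For year 25: 25÷12 = 2 r 1, and 1÷4 = 0, so 2+1+0 = 3.
Sunday + 3 ≡ Wednesday — that's 1725's doomsday.
In June the doomsday date is Jun 6.
Jun 23 is 17 days after Jun 6; 17 mod 7 = 3, so Wednesday + 3 = Saturday.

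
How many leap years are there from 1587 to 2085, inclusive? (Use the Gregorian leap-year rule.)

Multiples of 4 in [1587,2085]: 125.
Of those, multiples of 100: 5 (not leap unless ÷400).
Multiples of 400: 2.
Leap years = 125 − 5 + 2 = 122.

122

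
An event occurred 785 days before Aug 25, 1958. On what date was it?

−365 (one year) → Aug 25, 1957 (420 left).
−365 (one year) → Aug 25, 1956 (55 left).
−25 → Jul 31, 1956 (end of Jul, 31 days; 30 left).
−30 → Jul 1, 1956.

July 1, 1956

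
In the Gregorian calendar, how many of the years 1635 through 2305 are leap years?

162

Multiples of 4 in [1635,2305]: 168.
Of those, multiples of 100: 7 (not leap unless ÷400).
Multiples of 400: 1.
Leap years = 168 − 7 + 1 = 162.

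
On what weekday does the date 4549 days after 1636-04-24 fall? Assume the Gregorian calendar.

First find the weekday of Apr 24, 1636. Doomsday rule: the anchor day for the 1600s is Tuesday. For year 36: 36÷12 = 3 r 0, and 0÷4 = 0, so 3+0+0 = 3.
Tuesday + 3 ≡ Friday — that's 1636's doomsday.
In April the doomsday date is Apr 4.
Apr 24 is 20 days after Apr 4; 20 mod 7 = 6, so Friday + 6 = Thursday.
4549 mod 7 = 6, so 4549 days after a Thursday is Thursday + 6 = Wednesday.

Wednesday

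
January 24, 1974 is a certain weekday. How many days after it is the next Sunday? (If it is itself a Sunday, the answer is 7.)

Jan 24, 1974 is a Thursday.
From Thursday to the next Sunday is 3 days.

3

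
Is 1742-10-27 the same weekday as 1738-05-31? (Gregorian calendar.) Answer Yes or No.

Yes

From May 31, 1738 to Oct 27, 1742 is 1610 days.
1610 mod 7 = 0, so they are the same weekday.
(May 31, 1738 is a Saturday; Oct 27, 1742 is a Saturday.)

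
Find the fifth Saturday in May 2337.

May 1, 2337 is a Saturday.
The first Saturday is therefore May 1 (same day).
The fifth Saturday is 1 + 4×7 = May 29.

May 29, 2337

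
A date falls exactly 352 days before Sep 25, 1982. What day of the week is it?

Thursday

First find the weekday of Sep 25, 1982. Doomsday rule: the anchor day for the 1900s is Wednesday. For year 82: 82÷12 = 6 r 10, and 10÷4 = 2, so 6+10+2 = 18.
Wednesday + 18 ≡ Sunday — that's 1982's doomsday.
In September the doomsday date is Sep 5.
Sep 25 is 20 days after Sep 5; 20 mod 7 = 6, so Sunday + 6 = Saturday.
352 mod 7 = 2, so 352 days before a Saturday is Saturday − 2 = Thursday.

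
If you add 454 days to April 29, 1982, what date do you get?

+365 (one year) → Apr 29, 1983 (89 left).
Apr has 30 days: +2 → May 1, 1983 (87 left).
May has 31 days: +31 → Jun 1, 1983 (56 left).
Jun has 30 days: +30 → Jul 1, 1983 (26 left).
+26 → Jul 27, 1983.

July 27, 1983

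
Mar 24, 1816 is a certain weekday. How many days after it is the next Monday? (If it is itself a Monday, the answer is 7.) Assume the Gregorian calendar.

1

Mar 24, 1816 is a Sunday.
From Sunday to the next Monday is 1 day.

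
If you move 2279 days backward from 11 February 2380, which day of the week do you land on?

Thursday

Feb 11, 2380 is a Monday.
2279 mod 7 = 4, so 2279 days before a Monday is Monday − 4 = Thursday.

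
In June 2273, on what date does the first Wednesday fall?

June 1, 2273 is a Sunday.
The first Wednesday is therefore June 4 (3 days later).

June 4, 2273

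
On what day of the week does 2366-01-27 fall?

Doomsday rule: the anchor day for the 2300s is Wednesday. For year 66: 66÷12 = 5 r 6, and 6÷4 = 1, so 5+6+1 = 12.
Wednesday + 12 ≡ Monday — that's 2366's doomsday.
In January the doomsday date is Jan 3 (2366 is not a leap year).
Jan 27 is 24 days after Jan 3; 24 mod 7 = 3, so Monday + 3 = Thursday.

Thursday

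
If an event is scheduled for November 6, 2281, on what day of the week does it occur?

Doomsday rule: the anchor day for the 2200s is Friday. For year 81: 81÷12 = 6 r 9, and 9÷4 = 2, so 6+9+2 = 17.
Friday + 17 ≡ Monday — that's 2281's doomsday.
In November the doomsday date is Nov 7.
Nov 6 is 1 day before Nov 7; 1 mod 7 = 1, so Monday − 1 = Sunday.

Sunday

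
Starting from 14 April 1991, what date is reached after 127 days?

August 19, 1991

Apr has 30 days: +17 → May 1, 1991 (110 left).
May has 31 days: +31 → Jun 1, 1991 (79 left).
Jun has 30 days: +30 → Jul 1, 1991 (49 left).
Jul has 31 days: +31 → Aug 1, 1991 (18 left).
+18 → Aug 19, 1991.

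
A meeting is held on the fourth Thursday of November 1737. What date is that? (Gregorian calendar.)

November 1, 1737 is a Friday.
The first Thursday is therefore November 7 (6 days later).
The fourth Thursday is 7 + 3×7 = November 28.

November 28, 1737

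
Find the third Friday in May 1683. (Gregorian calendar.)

May 21, 1683

May 1, 1683 is a Saturday.
The first Friday is therefore May 7 (6 days later).
The third Friday is 7 + 2×7 = May 21.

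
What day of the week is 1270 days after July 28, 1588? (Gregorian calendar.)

First find the weekday of Jul 28, 1588. Doomsday rule: the anchor day for the 1500s is Wednesday. For year 88: 88÷12 = 7 r 4, and 4÷4 = 1, so 7+4+1 = 12.
Wednesday + 12 ≡ Monday — that's 1588's doomsday.
In July the doomsday date is Jul 11.
Jul 28 is 17 days after Jul 11; 17 mod 7 = 3, so Monday + 3 = Thursday.
1270 mod 7 = 3, so 1270 days after a Thursday is Thursday + 3 = Sunday.

Sunday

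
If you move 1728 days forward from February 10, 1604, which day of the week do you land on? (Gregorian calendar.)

Monday

First find the weekday of Feb 10, 1604. Doomsday rule: the anchor day for the 1600s is Tuesday. For year 04: 4÷12 = 0 r 4, and 4÷4 = 1, so 0+4+1 = 5.
Tuesday + 5 ≡ Sunday — that's 1604's doomsday.
In February the doomsday date is Feb 29 (1604 is a leap year (divisible by 4)).
Feb 10 is 19 days before Feb 29; 19 mod 7 = 5, so Sunday − 5 = Tuesday.
1728 mod 7 = 6, so 1728 days after a Tuesday is Tuesday + 6 = Monday.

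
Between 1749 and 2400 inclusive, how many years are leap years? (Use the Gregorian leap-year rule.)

Multiples of 4 in [1749,2400]: 163.
Of those, multiples of 100: 7 (not leap unless ÷400).
Multiples of 400: 2.
Leap years = 163 − 7 + 2 = 158.

158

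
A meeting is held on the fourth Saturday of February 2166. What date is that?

February 22, 2166

February 1, 2166 is a Saturday.
The first Saturday is therefore February 1 (same day).
The fourth Saturday is 1 + 3×7 = February 22.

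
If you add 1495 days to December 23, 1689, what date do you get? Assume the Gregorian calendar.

January 26, 1694

+365 (one year) → Dec 23, 1690 (1130 left).
+365 (one year) → Dec 23, 1691 (765 left).
+366 (one year; includes Feb 29, 1692) → Dec 23, 1692 (399 left).
Dec has 31 days: +9 → Jan 1, 1693 (390 left).
Jan has 31 days: +31 → Feb 1, 1693 (359 left).
Feb has 28 days: +28 → Mar 1, 1693 (331 left).
Mar has 31 days: +31 → Apr 1, 1693 (300 left).
Apr has 30 days: +30 → May 1, 1693 (270 left).
May has 31 days: +31 → Jun 1, 1693 (239 left).
Jun has 30 days: +30 → Jul 1, 1693 (209 left).
Jul has 31 days: +31 → Aug 1, 1693 (178 left).
Aug has 31 days: +31 → Sep 1, 1693 (147 left).
Sep has 30 days: +30 → Oct 1, 1693 (117 left).
Oct has 31 days: +31 → Nov 1, 1693 (86 left).
Nov has 30 days: +30 → Dec 1, 1693 (56 left).
Dec has 31 days: +31 → Jan 1, 1694 (25 left).
+25 → Jan 26, 1694.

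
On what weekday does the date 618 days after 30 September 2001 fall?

Sep 30, 2001 is a Sunday.
618 mod 7 = 2, so 618 days after a Sunday is Sunday + 2 = Tuesday.

Tuesday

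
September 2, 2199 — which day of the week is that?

Monday

Doomsday rule: the anchor day for the 2100s is Sunday. For year 99: 99÷12 = 8 r 3, and 3÷4 = 0, so 8+3+0 = 11.
Sunday + 11 ≡ Thursday — that's 2199's doomsday.
In September the doomsday date is Sep 5.
Sep 2 is 3 days before Sep 5; 3 mod 7 = 3, so Thursday − 3 = Monday.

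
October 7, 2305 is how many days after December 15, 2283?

7966

Dec 15, 2283 → Dec 15, 2284: 366 days (Feb 29, 2284 is in that span).
Dec 15, 2284 → Dec 15, 2285: 365 days.
Dec 15, 2285 → Dec 15, 2286: 365 days.
Dec 15, 2286 → Dec 15, 2287: 365 days.
Dec 15, 2287 → Dec 15, 2288: 366 days (Feb 29, 2288 is in that span).
Dec 15, 2288 → Dec 15, 2289: 365 days.
Dec 15, 2289 → Dec 15, 2290: 365 days.
Dec 15, 2290 → Dec 15, 2291: 365 days.
Dec 15, 2291 → Dec 15, 2292: 366 days (Feb 29, 2292 is in that span).
Dec 15, 2292 → Dec 15, 2293: 365 days.
Dec 15, 2293 → Dec 15, 2294: 365 days.
Dec 15, 2294 → Dec 15, 2295: 365 days.
Dec 15, 2295 → Dec 15, 2296: 366 days (Feb 29, 2296 is in that span).
Dec 15, 2296 → Dec 15, 2297: 365 days.
Dec 15, 2297 → Dec 15, 2298: 365 days.
Dec 15, 2298 → Dec 15, 2299: 365 days.
Dec 15, 2299 → Dec 15, 2300: 365 days.
Dec 15, 2300 → Dec 15, 2301: 365 days.
Dec 15, 2301 → Dec 15, 2302: 365 days.
Dec 15, 2302 → Dec 15, 2303: 365 days.
Dec 15, 2303 → Dec 15, 2304: 366 days (Feb 29, 2304 is in that span).
Dec 15, 2304 → Jan 15, 2305: 31 days (December has 31).
Jan 15, 2305 → Feb 15, 2305: 31 days (January has 31).
Feb 15, 2305 → Mar 15, 2305: 28 days (February has 28).
Mar 15, 2305 → Apr 15, 2305: 31 days (March has 31).
Apr 15, 2305 → May 15, 2305: 30 days (April has 30).
May 15, 2305 → Jun 15, 2305: 31 days (May has 31).
Jun 15, 2305 → Jul 15, 2305: 30 days (June has 30).
Jul 15, 2305 → Aug 15, 2305: 31 days (July has 31).
Aug 15, 2305 → Sep 15, 2305: 31 days (August has 31).
Sep 15, 2305 → Oct 7, 2305: 22 days.
Total: 7966 days.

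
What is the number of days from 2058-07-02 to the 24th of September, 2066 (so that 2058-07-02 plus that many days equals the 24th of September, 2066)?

Jul 2, 2058 → Jul 2, 2059: 365 days.
Jul 2, 2059 → Jul 2, 2060: 366 days (Feb 29, 2060 is in that span).
Jul 2, 2060 → Jul 2, 2061: 365 days.
Jul 2, 2061 → Jul 2, 2062: 365 days.
Jul 2, 2062 → Jul 2, 2063: 365 days.
Jul 2, 2063 → Jul 2, 2064: 366 days (Feb 29, 2064 is in that span).
Jul 2, 2064 → Jul 2, 2065: 365 days.
Jul 2, 2065 → Jul 2, 2066: 365 days.
Jul 2, 2066 → Aug 2, 2066: 31 days (July has 31).
Aug 2, 2066 → Sep 2, 2066: 31 days (August has 31).
Sep 2, 2066 → Sep 24, 2066: 22 days.
Total: 3006 days.

3006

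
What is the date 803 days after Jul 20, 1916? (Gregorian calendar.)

October 1, 1918

+365 (one year) → Jul 20, 1917 (438 left).
+365 (one year) → Jul 20, 1918 (73 left).
Jul has 31 days: +12 → Aug 1, 1918 (61 left).
Aug has 31 days: +31 → Sep 1, 1918 (30 left).
Sep has 30 days: +30 → Oct 1, 1918 (0 left).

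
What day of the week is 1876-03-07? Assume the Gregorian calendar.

Doomsday rule: the anchor day for the 1800s is Friday. For year 76: 76÷12 = 6 r 4, and 4÷4 = 1, so 6+4+1 = 11.
Friday + 11 ≡ Tuesday — that's 1876's doomsday.
In March the doomsday date is Mar 14.
Mar 7 is 7 days before Mar 14; 7 mod 7 = 0, so Tuesday − 0 = Tuesday.

Tuesday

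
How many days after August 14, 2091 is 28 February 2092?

198

Aug 14, 2091 → Sep 14, 2091: 31 days (August has 31).
Sep 14, 2091 → Oct 14, 2091: 30 days (September has 30).
Oct 14, 2091 → Nov 14, 2091: 31 days (October has 31).
Nov 14, 2091 → Dec 14, 2091: 30 days (November has 30).
Dec 14, 2091 → Jan 14, 2092: 31 days (December has 31).
Jan 14, 2092 → Feb 14, 2092: 31 days (January has 31).
Feb 14, 2092 → Feb 28, 2092: 14 days.
Total: 198 days.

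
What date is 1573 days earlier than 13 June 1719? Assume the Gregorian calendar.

−365 (one year) → Jun 13, 1718 (1208 left).
−365 (one year) → Jun 13, 1717 (843 left).
−365 (one year) → Jun 13, 1716 (478 left).
−366 (one year; includes Feb 29, 1716) → Jun 13, 1715 (112 left).
−13 → May 31, 1715 (end of May, 31 days; 99 left).
−31 → Apr 30, 1715 (end of Apr, 30 days; 68 left).
−30 → Mar 31, 1715 (end of Mar, 31 days; 38 left).
−31 → Feb 28, 1715 (end of Feb, 28 days; 7 left).
−7 → Feb 21, 1715.

February 21, 1715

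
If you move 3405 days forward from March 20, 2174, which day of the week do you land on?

Wednesday

Mar 20, 2174 is a Sunday.
3405 mod 7 = 3, so 3405 days after a Sunday is Sunday + 3 = Wednesday.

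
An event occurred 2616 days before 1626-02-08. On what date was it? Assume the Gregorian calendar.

−365 (one year) → Feb 8, 1625 (2251 left).
−366 (one year; includes Feb 29, 1624) → Feb 8, 1624 (1885 left).
−365 (one year) → Feb 8, 1623 (1520 left).
−365 (one year) → Feb 8, 1622 (1155 left).
−365 (one year) → Feb 8, 1621 (790 left).
−366 (one year; includes Feb 29, 1620) → Feb 8, 1620 (424 left).
−365 (one year) → Feb 8, 1619 (59 left).
−8 → Jan 31, 1619 (end of Jan, 31 days; 51 left).
−31 → Dec 31, 1618 (end of Dec, 31 days; 20 left).
−20 → Dec 11, 1618.

December 11, 1618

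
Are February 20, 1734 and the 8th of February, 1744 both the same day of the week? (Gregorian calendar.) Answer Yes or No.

Yes

From Feb 20, 1734 to Feb 8, 1744 is 3640 days.
3640 mod 7 = 0, so they are the same weekday.
(Feb 20, 1734 is a Saturday; Feb 8, 1744 is a Saturday.)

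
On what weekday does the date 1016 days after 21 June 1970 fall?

First find the weekday of Jun 21, 1970. Doomsday rule: the anchor day for the 1900s is Wednesday. For year 70: 70÷12 = 5 r 10, and 10÷4 = 2, so 5+10+2 = 17.
Wednesday + 17 ≡ Saturday — that's 1970's doomsday.
In June the doomsday date is Jun 6.
Jun 21 is 15 days after Jun 6; 15 mod 7 = 1, so Saturday + 1 = Sunday.
1016 mod 7 = 1, so 1016 days after a Sunday is Sunday + 1 = Monday.

Monday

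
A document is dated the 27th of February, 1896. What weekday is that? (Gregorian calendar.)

Doomsday rule: the anchor day for the 1800s is Friday. For year 96: 96÷12 = 8 r 0, and 0÷4 = 0, so 8+0+0 = 8.
Friday + 8 ≡ Saturday — that's 1896's doomsday.
In February the doomsday date is Feb 29 (1896 is a leap year (divisible by 4)).
Feb 27 is 2 days before Feb 29; 2 mod 7 = 2, so Saturday − 2 = Thursday.

Thursday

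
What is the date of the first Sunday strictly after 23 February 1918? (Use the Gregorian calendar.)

Feb 23, 1918 is a Saturday.
From Saturday to the next Sunday is 1 day.
Feb 23, 1918 + 1 = Feb 24, 1918.

February 24, 1918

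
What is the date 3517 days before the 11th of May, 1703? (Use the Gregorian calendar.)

September 22, 1693

−365 (one year) → May 11, 1702 (3152 left).
−365 (one year) → May 11, 1701 (2787 left).
−365 (one year) → May 11, 1700 (2422 left).
−365 (one year) → May 11, 1699 (2057 left).
−365 (one year) → May 11, 1698 (1692 left).
−365 (one year) → May 11, 1697 (1327 left).
−365 (one year) → May 11, 1696 (962 left).
−366 (one year; includes Feb 29, 1696) → May 11, 1695 (596 left).
−365 (one year) → May 11, 1694 (231 left).
−11 → Apr 30, 1694 (end of Apr, 30 days; 220 left).
−30 → Mar 31, 1694 (end of Mar, 31 days; 190 left).
−31 → Feb 28, 1694 (end of Feb, 28 days; 159 left).
−28 → Jan 31, 1694 (end of Jan, 31 days; 131 left).
−31 → Dec 31, 1693 (end of Dec, 31 days; 100 left).
−31 → Nov 30, 1693 (end of Nov, 30 days; 69 left).
−30 → Oct 31, 1693 (end of Oct, 31 days; 39 left).
−31 → Sep 30, 1693 (end of Sep, 30 days; 8 left).
−8 → Sep 22, 1693.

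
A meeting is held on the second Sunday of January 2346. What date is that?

January 1, 2346 is a Tuesday.
The first Sunday is therefore January 6 (5 days later).
The second Sunday is 6 + 1×7 = January 13.

January 13, 2346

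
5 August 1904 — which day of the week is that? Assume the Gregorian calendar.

Friday

Doomsday rule: the anchor day for the 1900s is Wednesday. For year 04: 4÷12 = 0 r 4, and 4÷4 = 1, so 0+4+1 = 5.
Wednesday + 5 ≡ Monday — that's 1904's doomsday.
In August the doomsday date is Aug 8.
Aug 5 is 3 days before Aug 8; 3 mod 7 = 3, so Monday − 3 = Friday.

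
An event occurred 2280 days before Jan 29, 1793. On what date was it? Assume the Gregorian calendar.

−366 (one year; includes Feb 29, 1792) → Jan 29, 1792 (1914 left).
−365 (one year) → Jan 29, 1791 (1549 left).
−365 (one year) → Jan 29, 1790 (1184 left).
−365 (one year) → Jan 29, 1789 (819 left).
−366 (one year; includes Feb 29, 1788) → Jan 29, 1788 (453 left).
−365 (one year) → Jan 29, 1787 (88 left).
−29 → Dec 31, 1786 (end of Dec, 31 days; 59 left).
−31 → Nov 30, 1786 (end of Nov, 30 days; 28 left).
−28 → Nov 2, 1786.

November 2, 1786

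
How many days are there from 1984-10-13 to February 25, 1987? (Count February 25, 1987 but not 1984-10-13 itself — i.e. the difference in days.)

Oct 13, 1984 → Oct 13, 1985: 365 days.
Oct 13, 1985 → Oct 13, 1986: 365 days.
Oct 13, 1986 → Nov 13, 1986: 31 days (October has 31).
Nov 13, 1986 → Dec 13, 1986: 30 days (November has 30).
Dec 13, 1986 → Jan 13, 1987: 31 days (December has 31).
Jan 13, 1987 → Feb 13, 1987: 31 days (January has 31).
Feb 13, 1987 → Feb 25, 1987: 12 days.
Total: 865 days.

865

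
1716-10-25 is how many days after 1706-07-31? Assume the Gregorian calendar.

Jul 31, 1706 → Jul 31, 1707: 365 days.
Jul 31, 1707 → Jul 31, 1708: 366 days (Feb 29, 1708 is in that span).
Jul 31, 1708 → Jul 31, 1709: 365 days.
Jul 31, 1709 → Jul 31, 1710: 365 days.
Jul 31, 1710 → Jul 31, 1711: 365 days.
Jul 31, 1711 → Jul 31, 1712: 366 days (Feb 29, 1712 is in that span).
Jul 31, 1712 → Jul 31, 1713: 365 days.
Jul 31, 1713 → Jul 31, 1714: 365 days.
Jul 31, 1714 → Jul 31, 1715: 365 days.
Jul 31, 1715 → Jul 31, 1716: 366 days (Feb 29, 1716 is in that span).
Jul 31, 1716 → Aug 31, 1716: 31 days (July has 31).
Aug 31, 1716 → Sep 30, 1716: 30 days (August has 31).
Sep 30, 1716 → Oct 25, 1716: 25 days.
Total: 3739 days.

3739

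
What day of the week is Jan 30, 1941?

Thursday

Doomsday rule: the anchor day for the 1900s is Wednesday. For year 41: 41÷12 = 3 r 5, and 5÷4 = 1, so 3+5+1 = 9.
Wednesday + 9 ≡ Friday — that's 1941's doomsday.
In January the doomsday date is Jan 3 (1941 is not a leap year).
Jan 30 is 27 days after Jan 3; 27 mod 7 = 6, so Friday + 6 = Thursday.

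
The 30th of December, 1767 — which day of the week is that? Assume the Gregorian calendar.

Wednesday

Doomsday rule: the anchor day for the 1700s is Sunday. For year 67: 67÷12 = 5 r 7, and 7÷4 = 1, so 5+7+1 = 13.
Sunday + 13 ≡ Saturday — that's 1767's doomsday.
In December the doomsday date is Dec 12.
Dec 30 is 18 days after Dec 12; 18 mod 7 = 4, so Saturday + 4 = Wednesday.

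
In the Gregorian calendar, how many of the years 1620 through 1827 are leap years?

50

Multiples of 4 in [1620,1827]: 52.
Of those, multiples of 100: 2 (not leap unless ÷400).
Multiples of 400: 0.
Leap years = 52 − 2 + 0 = 50.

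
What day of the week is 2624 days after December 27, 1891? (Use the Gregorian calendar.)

First find the weekday of Dec 27, 1891. Doomsday rule: the anchor day for the 1800s is Friday. For year 91: 91÷12 = 7 r 7, and 7÷4 = 1, so 7+7+1 = 15.
Friday + 15 ≡ Saturday — that's 1891's doomsday.
In December the doomsday date is Dec 12.
Dec 27 is 15 days after Dec 12; 15 mod 7 = 1, so Saturday + 1 = Sunday.
2624 mod 7 = 6, so 2624 days after a Sunday is Sunday + 6 = Saturday.

Saturday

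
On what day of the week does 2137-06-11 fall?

Tuesday

Doomsday rule: the anchor day for the 2100s is Sunday. For year 37: 37÷12 = 3 r 1, and 1÷4 = 0, so 3+1+0 = 4.
Sunday + 4 ≡ Thursday — that's 2137's doomsday.
In June the doomsday date is Jun 6.
Jun 11 is 5 days after Jun 6; 5 mod 7 = 5, so Thursday + 5 = Tuesday.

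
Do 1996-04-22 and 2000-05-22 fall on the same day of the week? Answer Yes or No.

From Apr 22, 1996 to May 22, 2000 is 1491 days.
1491 mod 7 = 0, so they are the same weekday.
(Apr 22, 1996 is a Monday; May 22, 2000 is a Monday.)

Yes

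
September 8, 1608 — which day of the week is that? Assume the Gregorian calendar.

Monday

Doomsday rule: the anchor day for the 1600s is Tuesday. For year 08: 8÷12 = 0 r 8, and 8÷4 = 2, so 0+8+2 = 10.
Tuesday + 10 ≡ Friday — that's 1608's doomsday.
In September the doomsday date is Sep 5.
Sep 8 is 3 days after Sep 5; 3 mod 7 = 3, so Friday + 3 = Monday.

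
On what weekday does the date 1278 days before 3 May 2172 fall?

Wednesday

First find the weekday of May 3, 2172. Doomsday rule: the anchor day for the 2100s is Sunday. For year 72: 72÷12 = 6 r 0, and 0÷4 = 0, so 6+0+0 = 6.
Sunday + 6 ≡ Saturday — that's 2172's doomsday.
In May the doomsday date is May 9.
May 3 is 6 days before May 9; 6 mod 7 = 6, so Saturday − 6 = Sunday.
1278 mod 7 = 4, so 1278 days before a Sunday is Sunday − 4 = Wednesday.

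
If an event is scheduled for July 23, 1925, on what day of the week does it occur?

January 1, 1925 is a Thursday.
Jan 1, 1925 → Feb 1, 1925: 31 days (January has 31).
Feb 1, 1925 → Mar 1, 1925: 28 days (February has 28).
Mar 1, 1925 → Apr 1, 1925: 31 days (March has 31).
Apr 1, 1925 → May 1, 1925: 30 days (April has 30).
May 1, 1925 → Jun 1, 1925: 31 days (May has 31).
Jun 1, 1925 → Jul 1, 1925: 30 days (June has 30).
Jul 1, 1925 → Jul 23, 1925: 22 days.
Total: 203 days.
203 mod 7 = 0, so Thursday + 0 = Thursday.

Thursday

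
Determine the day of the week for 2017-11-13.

Doomsday rule: the anchor day for the 2000s is Tuesday. For year 17: 17÷12 = 1 r 5, and 5÷4 = 1, so 1+5+1 = 7.
Tuesday + 7 ≡ Tuesday — that's 2017's doomsday.
In November the doomsday date is Nov 7.
Nov 13 is 6 days after Nov 7; 6 mod 7 = 6, so Tuesday + 6 = Monday.

Monday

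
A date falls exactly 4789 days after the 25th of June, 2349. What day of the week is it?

Sunday

First find the weekday of Jun 25, 2349. Doomsday rule: the anchor day for the 2300s is Wednesday. For year 49: 49÷12 = 4 r 1, and 1÷4 = 0, so 4+1+0 = 5.
Wednesday + 5 ≡ Monday — that's 2349's doomsday.
In June the doomsday date is Jun 6.
Jun 25 is 19 days after Jun 6; 19 mod 7 = 5, so Monday + 5 = Saturday.
4789 mod 7 = 1, so 4789 days after a Saturday is Saturday + 1 = Sunday.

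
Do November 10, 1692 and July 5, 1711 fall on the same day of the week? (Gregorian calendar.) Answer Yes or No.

No

From Nov 10, 1692 to Jul 5, 1711 is 6810 days.
6810 mod 7 = 6, so they are different weekdays.
(Nov 10, 1692 is a Monday; Jul 5, 1711 is a Sunday.)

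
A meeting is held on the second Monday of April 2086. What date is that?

April 8, 2086

April 1, 2086 is a Monday.
The first Monday is therefore April 1 (same day).
The second Monday is 1 + 1×7 = April 8.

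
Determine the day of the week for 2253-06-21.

Tuesday

Doomsday rule: the anchor day for the 2200s is Friday. For year 53: 53÷12 = 4 r 5, and 5÷4 = 1, so 4+5+1 = 10.
Friday + 10 ≡ Monday — that's 2253's doomsday.
In June the doomsday date is Jun 6.
Jun 21 is 15 days after Jun 6; 15 mod 7 = 1, so Monday + 1 = Tuesday.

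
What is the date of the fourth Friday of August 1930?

August 1, 1930 is a Friday.
The first Friday is therefore August 1 (same day).
The fourth Friday is 1 + 3×7 = August 22.

August 22, 1930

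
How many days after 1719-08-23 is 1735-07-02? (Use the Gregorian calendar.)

Aug 23, 1719 → Aug 23, 1720: 366 days (Feb 29, 1720 is in that span).
Aug 23, 1720 → Aug 23, 1721: 365 days.
Aug 23, 1721 → Aug 23, 1722: 365 days.
Aug 23, 1722 → Aug 23, 1723: 365 days.
Aug 23, 1723 → Aug 23, 1724: 366 days (Feb 29, 1724 is in that span).
Aug 23, 1724 → Aug 23, 1725: 365 days.
Aug 23, 1725 → Aug 23, 1726: 365 days.
Aug 23, 1726 → Aug 23, 1727: 365 days.
Aug 23, 1727 → Aug 23, 1728: 366 days (Feb 29, 1728 is in that span).
Aug 23, 1728 → Aug 23, 1729: 365 days.
Aug 23, 1729 → Aug 23, 1730: 365 days.
Aug 23, 1730 → Aug 23, 1731: 365 days.
Aug 23, 1731 → Aug 23, 1732: 366 days (Feb 29, 1732 is in that span).
Aug 23, 1732 → Aug 23, 1733: 365 days.
Aug 23, 1733 → Aug 23, 1734: 365 days.
Aug 23, 1734 → Sep 23, 1734: 31 days (August has 31).
Sep 23, 1734 → Oct 23, 1734: 30 days (September has 30).
Oct 23, 1734 → Nov 23, 1734: 31 days (October has 31).
Nov 23, 1734 → Dec 23, 1734: 30 days (November has 30).
Dec 23, 1734 → Jan 23, 1735: 31 days (December has 31).
Jan 23, 1735 → Feb 23, 1735: 31 days (January has 31).
Feb 23, 1735 → Mar 23, 1735: 28 days (February has 28).
Mar 23, 1735 → Apr 23, 1735: 31 days (March has 31).
Apr 23, 1735 → May 23, 1735: 30 days (April has 30).
May 23, 1735 → Jun 23, 1735: 31 days (May has 31).
Jun 23, 1735 → Jul 2, 1735: 9 days.
Total: 5792 days.

5792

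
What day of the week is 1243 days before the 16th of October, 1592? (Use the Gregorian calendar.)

Oct 16, 1592 is a Friday.
1243 mod 7 = 4, so 1243 days before a Friday is Friday − 4 = Monday.

Monday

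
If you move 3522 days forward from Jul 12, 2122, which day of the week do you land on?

Monday

First find the weekday of Jul 12, 2122. Doomsday rule: the anchor day for the 2100s is Sunday. For year 22: 22÷12 = 1 r 10, and 10÷4 = 2, so 1+10+2 = 13.
Sunday + 13 ≡ Saturday — that's 2122's doomsday.
In July the doomsday date is Jul 11.
Jul 12 is 1 day after Jul 11; 1 mod 7 = 1, so Saturday + 1 = Sunday.
3522 mod 7 = 1, so 3522 days after a Sunday is Sunday + 1 = Monday.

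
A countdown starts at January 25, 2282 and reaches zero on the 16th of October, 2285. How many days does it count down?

Jan 25, 2282 → Jan 25, 2283: 365 days.
Jan 25, 2283 → Jan 25, 2284: 365 days.
Jan 25, 2284 → Jan 25, 2285: 366 days (Feb 29, 2284 is in that span).
Jan 25, 2285 → Feb 25, 2285: 31 days (January has 31).
Feb 25, 2285 → Mar 25, 2285: 28 days (February has 28).
Mar 25, 2285 → Apr 25, 2285: 31 days (March has 31).
Apr 25, 2285 → May 25, 2285: 30 days (April has 30).
May 25, 2285 → Jun 25, 2285: 31 days (May has 31).
Jun 25, 2285 → Jul 25, 2285: 30 days (June has 30).
Jul 25, 2285 → Aug 25, 2285: 31 days (July has 31).
Aug 25, 2285 → Sep 25, 2285: 31 days (August has 31).
Sep 25, 2285 → Oct 16, 2285: 21 days.
Total: 1360 days.

1360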